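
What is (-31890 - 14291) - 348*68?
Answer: -69845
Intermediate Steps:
(-31890 - 14291) - 348*68 = -46181 - 23664 = -69845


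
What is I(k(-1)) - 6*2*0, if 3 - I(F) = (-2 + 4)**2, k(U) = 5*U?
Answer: -1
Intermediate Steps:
I(F) = -1 (I(F) = 3 - (-2 + 4)**2 = 3 - 1*2**2 = 3 - 1*4 = 3 - 4 = -1)
I(k(-1)) - 6*2*0 = -1 - 6*2*0 = -1 - 12*0 = -1 + 0 = -1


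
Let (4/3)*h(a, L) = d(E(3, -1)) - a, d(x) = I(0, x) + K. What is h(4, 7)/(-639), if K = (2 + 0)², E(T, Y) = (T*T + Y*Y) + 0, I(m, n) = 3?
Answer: -1/284 ≈ -0.0035211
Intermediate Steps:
E(T, Y) = T² + Y² (E(T, Y) = (T² + Y²) + 0 = T² + Y²)
K = 4 (K = 2² = 4)
d(x) = 7 (d(x) = 3 + 4 = 7)
h(a, L) = 21/4 - 3*a/4 (h(a, L) = 3*(7 - a)/4 = 21/4 - 3*a/4)
h(4, 7)/(-639) = (21/4 - ¾*4)/(-639) = (21/4 - 3)*(-1/639) = (9/4)*(-1/639) = -1/284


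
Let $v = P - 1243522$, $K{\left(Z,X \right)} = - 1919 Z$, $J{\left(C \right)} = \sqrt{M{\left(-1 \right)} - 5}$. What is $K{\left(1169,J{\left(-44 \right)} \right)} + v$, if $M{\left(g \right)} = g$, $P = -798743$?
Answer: $-4285576$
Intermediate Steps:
$J{\left(C \right)} = i \sqrt{6}$ ($J{\left(C \right)} = \sqrt{-1 - 5} = \sqrt{-6} = i \sqrt{6}$)
$v = -2042265$ ($v = -798743 - 1243522 = -2042265$)
$K{\left(1169,J{\left(-44 \right)} \right)} + v = \left(-1919\right) 1169 - 2042265 = -2243311 - 2042265 = -4285576$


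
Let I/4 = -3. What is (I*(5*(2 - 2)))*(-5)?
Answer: 0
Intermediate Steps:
I = -12 (I = 4*(-3) = -12)
(I*(5*(2 - 2)))*(-5) = -60*(2 - 2)*(-5) = -60*0*(-5) = -12*0*(-5) = 0*(-5) = 0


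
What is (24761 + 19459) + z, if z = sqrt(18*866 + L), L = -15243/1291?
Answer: 44220 + 7*sqrt(529807035)/1291 ≈ 44345.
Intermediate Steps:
L = -15243/1291 (L = -15243*1/1291 = -15243/1291 ≈ -11.807)
z = 7*sqrt(529807035)/1291 (z = sqrt(18*866 - 15243/1291) = sqrt(15588 - 15243/1291) = sqrt(20108865/1291) = 7*sqrt(529807035)/1291 ≈ 124.80)
(24761 + 19459) + z = (24761 + 19459) + 7*sqrt(529807035)/1291 = 44220 + 7*sqrt(529807035)/1291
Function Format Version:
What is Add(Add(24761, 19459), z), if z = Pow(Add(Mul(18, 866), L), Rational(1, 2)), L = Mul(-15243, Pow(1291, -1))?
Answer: Add(44220, Mul(Rational(7, 1291), Pow(529807035, Rational(1, 2)))) ≈ 44345.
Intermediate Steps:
L = Rational(-15243, 1291) (L = Mul(-15243, Rational(1, 1291)) = Rational(-15243, 1291) ≈ -11.807)
z = Mul(Rational(7, 1291), Pow(529807035, Rational(1, 2))) (z = Pow(Add(Mul(18, 866), Rational(-15243, 1291)), Rational(1, 2)) = Pow(Add(15588, Rational(-15243, 1291)), Rational(1, 2)) = Pow(Rational(20108865, 1291), Rational(1, 2)) = Mul(Rational(7, 1291), Pow(529807035, Rational(1, 2))) ≈ 124.80)
Add(Add(24761, 19459), z) = Add(Add(24761, 19459), Mul(Rational(7, 1291), Pow(529807035, Rational(1, 2)))) = Add(44220, Mul(Rational(7, 1291), Pow(529807035, Rational(1, 2))))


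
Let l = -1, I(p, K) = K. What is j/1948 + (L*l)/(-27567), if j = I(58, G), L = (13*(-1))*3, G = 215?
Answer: 1950311/17900172 ≈ 0.10895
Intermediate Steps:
L = -39 (L = -13*3 = -39)
j = 215
j/1948 + (L*l)/(-27567) = 215/1948 - 39*(-1)/(-27567) = 215*(1/1948) + 39*(-1/27567) = 215/1948 - 13/9189 = 1950311/17900172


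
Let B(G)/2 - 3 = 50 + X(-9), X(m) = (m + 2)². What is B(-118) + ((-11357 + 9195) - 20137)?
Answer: -22095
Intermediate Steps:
X(m) = (2 + m)²
B(G) = 204 (B(G) = 6 + 2*(50 + (2 - 9)²) = 6 + 2*(50 + (-7)²) = 6 + 2*(50 + 49) = 6 + 2*99 = 6 + 198 = 204)
B(-118) + ((-11357 + 9195) - 20137) = 204 + ((-11357 + 9195) - 20137) = 204 + (-2162 - 20137) = 204 - 22299 = -22095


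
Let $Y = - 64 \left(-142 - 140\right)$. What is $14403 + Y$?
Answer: $32451$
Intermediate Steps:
$Y = 18048$ ($Y = \left(-64\right) \left(-282\right) = 18048$)
$14403 + Y = 14403 + 18048 = 32451$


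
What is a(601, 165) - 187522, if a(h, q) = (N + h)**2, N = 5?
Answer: 179714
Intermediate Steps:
a(h, q) = (5 + h)**2
a(601, 165) - 187522 = (5 + 601)**2 - 187522 = 606**2 - 187522 = 367236 - 187522 = 179714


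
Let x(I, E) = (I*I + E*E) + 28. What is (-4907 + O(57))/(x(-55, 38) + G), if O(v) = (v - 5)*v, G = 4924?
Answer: -1943/9421 ≈ -0.20624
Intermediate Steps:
x(I, E) = 28 + E² + I² (x(I, E) = (I² + E²) + 28 = (E² + I²) + 28 = 28 + E² + I²)
O(v) = v*(-5 + v) (O(v) = (-5 + v)*v = v*(-5 + v))
(-4907 + O(57))/(x(-55, 38) + G) = (-4907 + 57*(-5 + 57))/((28 + 38² + (-55)²) + 4924) = (-4907 + 57*52)/((28 + 1444 + 3025) + 4924) = (-4907 + 2964)/(4497 + 4924) = -1943/9421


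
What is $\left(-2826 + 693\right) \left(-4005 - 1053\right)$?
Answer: $10788714$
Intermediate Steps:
$\left(-2826 + 693\right) \left(-4005 - 1053\right) = \left(-2133\right) \left(-5058\right) = 10788714$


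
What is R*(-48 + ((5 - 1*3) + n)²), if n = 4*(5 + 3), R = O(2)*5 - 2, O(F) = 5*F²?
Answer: 108584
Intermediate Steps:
R = 98 (R = (5*2²)*5 - 2 = (5*4)*5 - 2 = 20*5 - 2 = 100 - 2 = 98)
n = 32 (n = 4*8 = 32)
R*(-48 + ((5 - 1*3) + n)²) = 98*(-48 + ((5 - 1*3) + 32)²) = 98*(-48 + ((5 - 3) + 32)²) = 98*(-48 + (2 + 32)²) = 98*(-48 + 34²) = 98*(-48 + 1156) = 98*1108 = 108584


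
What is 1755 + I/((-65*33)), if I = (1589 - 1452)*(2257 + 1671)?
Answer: 3226339/2145 ≈ 1504.1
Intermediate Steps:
I = 538136 (I = 137*3928 = 538136)
1755 + I/((-65*33)) = 1755 + 538136/((-65*33)) = 1755 + 538136/(-2145) = 1755 + 538136*(-1/2145) = 1755 - 538136/2145 = 3226339/2145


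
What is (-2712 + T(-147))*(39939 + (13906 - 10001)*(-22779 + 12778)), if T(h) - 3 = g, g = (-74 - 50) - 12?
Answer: 110994733270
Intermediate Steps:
g = -136 (g = -124 - 12 = -136)
T(h) = -133 (T(h) = 3 - 136 = -133)
(-2712 + T(-147))*(39939 + (13906 - 10001)*(-22779 + 12778)) = (-2712 - 133)*(39939 + (13906 - 10001)*(-22779 + 12778)) = -2845*(39939 + 3905*(-10001)) = -2845*(39939 - 39053905) = -2845*(-39013966) = 110994733270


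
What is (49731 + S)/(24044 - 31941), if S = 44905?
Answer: -94636/7897 ≈ -11.984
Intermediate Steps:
(49731 + S)/(24044 - 31941) = (49731 + 44905)/(24044 - 31941) = 94636/(-7897) = 94636*(-1/7897) = -94636/7897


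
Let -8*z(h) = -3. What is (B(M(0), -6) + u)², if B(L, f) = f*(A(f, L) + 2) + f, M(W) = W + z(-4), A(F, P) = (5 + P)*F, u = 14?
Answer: 143641/4 ≈ 35910.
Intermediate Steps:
z(h) = 3/8 (z(h) = -⅛*(-3) = 3/8)
A(F, P) = F*(5 + P)
M(W) = 3/8 + W (M(W) = W + 3/8 = 3/8 + W)
B(L, f) = f + f*(2 + f*(5 + L)) (B(L, f) = f*(f*(5 + L) + 2) + f = f*(2 + f*(5 + L)) + f = f + f*(2 + f*(5 + L)))
(B(M(0), -6) + u)² = (-6*(3 - 6*(5 + (3/8 + 0))) + 14)² = (-6*(3 - 6*(5 + 3/8)) + 14)² = (-6*(3 - 6*43/8) + 14)² = (-6*(3 - 129/4) + 14)² = (-6*(-117/4) + 14)² = (351/2 + 14)² = (379/2)² = 143641/4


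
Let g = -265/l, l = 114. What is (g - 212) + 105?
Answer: -12463/114 ≈ -109.32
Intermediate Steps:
g = -265/114 ≈ -2.3246
(g - 212) + 105 = (-265/114 - 212) + 105 = -24433/114 + 105 = -12463/114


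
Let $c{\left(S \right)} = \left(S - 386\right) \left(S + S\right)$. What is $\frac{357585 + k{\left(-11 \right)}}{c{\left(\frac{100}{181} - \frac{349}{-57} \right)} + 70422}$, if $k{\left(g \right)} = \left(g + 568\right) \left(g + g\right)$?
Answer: $\frac{36757200506859}{6956715417524} \approx 5.2837$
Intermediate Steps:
$k{\left(g \right)} = 2 g \left(568 + g\right)$ ($k{\left(g \right)} = \left(568 + g\right) 2 g = 2 g \left(568 + g\right)$)
$c{\left(S \right)} = 2 S \left(-386 + S\right)$ ($c{\left(S \right)} = \left(-386 + S\right) 2 S = 2 S \left(-386 + S\right)$)
$\frac{357585 + k{\left(-11 \right)}}{c{\left(\frac{100}{181} - \frac{349}{-57} \right)} + 70422} = \frac{357585 + 2 \left(-11\right) \left(568 - 11\right)}{2 \left(\frac{100}{181} - \frac{349}{-57}\right) \left(-386 + \left(\frac{100}{181} - \frac{349}{-57}\right)\right) + 70422} = \frac{357585 + 2 \left(-11\right) 557}{2 \left(100 \cdot \frac{1}{181} - - \frac{349}{57}\right) \left(-386 + \left(100 \cdot \frac{1}{181} - - \frac{349}{57}\right)\right) + 70422} = \frac{357585 - 12254}{2 \left(\frac{100}{181} + \frac{349}{57}\right) \left(-386 + \left(\frac{100}{181} + \frac{349}{57}\right)\right) + 70422} = \frac{345331}{2 \cdot \frac{68869}{10317} \left(-386 + \frac{68869}{10317}\right) + 70422} = \frac{345331}{2 \cdot \frac{68869}{10317} \left(- \frac{3913493}{10317}\right) + 70422} = \frac{345331}{- \frac{539036698834}{106440489} + 70422} = \frac{345331}{\frac{6956715417524}{106440489}} = 345331 \cdot \frac{106440489}{6956715417524} = \frac{36757200506859}{6956715417524}$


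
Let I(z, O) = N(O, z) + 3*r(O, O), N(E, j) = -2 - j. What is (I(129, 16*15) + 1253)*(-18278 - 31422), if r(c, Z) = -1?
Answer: -55614300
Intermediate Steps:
I(z, O) = -5 - z (I(z, O) = (-2 - z) + 3*(-1) = (-2 - z) - 3 = -5 - z)
(I(129, 16*15) + 1253)*(-18278 - 31422) = ((-5 - 1*129) + 1253)*(-18278 - 31422) = ((-5 - 129) + 1253)*(-49700) = (-134 + 1253)*(-49700) = 1119*(-49700) = -55614300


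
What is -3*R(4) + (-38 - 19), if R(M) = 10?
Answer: -87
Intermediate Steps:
-3*R(4) + (-38 - 19) = -3*10 + (-38 - 19) = -30 - 57 = -87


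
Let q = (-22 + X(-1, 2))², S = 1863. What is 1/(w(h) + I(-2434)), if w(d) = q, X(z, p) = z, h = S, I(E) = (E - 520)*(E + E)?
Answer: 1/14380601 ≈ 6.9538e-8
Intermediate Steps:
I(E) = 2*E*(-520 + E) (I(E) = (-520 + E)*(2*E) = 2*E*(-520 + E))
h = 1863
q = 529 (q = (-22 - 1)² = (-23)² = 529)
w(d) = 529
1/(w(h) + I(-2434)) = 1/(529 + 2*(-2434)*(-520 - 2434)) = 1/(529 + 2*(-2434)*(-2954)) = 1/(529 + 14380072) = 1/14380601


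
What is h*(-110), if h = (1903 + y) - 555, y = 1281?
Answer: -289190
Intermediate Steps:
h = 2629 (h = (1903 + 1281) - 555 = 3184 - 555 = 2629)
h*(-110) = 2629*(-110) = -289190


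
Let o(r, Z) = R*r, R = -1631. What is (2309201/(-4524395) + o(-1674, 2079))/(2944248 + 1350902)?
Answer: 12352926212929/19432955184250 ≈ 0.63567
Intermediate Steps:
o(r, Z) = -1631*r
(2309201/(-4524395) + o(-1674, 2079))/(2944248 + 1350902) = (2309201/(-4524395) - 1631*(-1674))/(2944248 + 1350902) = (2309201*(-1/4524395) + 2730294)/4295150 = (-2309201/4524395 + 2730294)*(1/4295150) = (12352926212929/4524395)*(1/4295150) = 12352926212929/19432955184250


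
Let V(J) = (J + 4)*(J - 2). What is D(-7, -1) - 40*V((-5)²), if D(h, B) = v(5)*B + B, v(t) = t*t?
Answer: -26706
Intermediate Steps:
v(t) = t²
V(J) = (-2 + J)*(4 + J) (V(J) = (4 + J)*(-2 + J) = (-2 + J)*(4 + J))
D(h, B) = 26*B (D(h, B) = 5²*B + B = 25*B + B = 26*B)
D(-7, -1) - 40*V((-5)²) = 26*(-1) - 40*(-8 + ((-5)²)² + 2*(-5)²) = -26 - 40*(-8 + 25² + 2*25) = -26 - 40*(-8 + 625 + 50) = -26 - 40*667 = -26 - 26680 = -26706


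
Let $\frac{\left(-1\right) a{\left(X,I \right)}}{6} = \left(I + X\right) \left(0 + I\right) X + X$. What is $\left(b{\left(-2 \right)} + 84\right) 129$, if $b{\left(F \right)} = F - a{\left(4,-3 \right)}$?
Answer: $4386$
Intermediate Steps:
$a{\left(X,I \right)} = - 6 X - 6 I X \left(I + X\right)$ ($a{\left(X,I \right)} = - 6 \left(\left(I + X\right) \left(0 + I\right) X + X\right) = - 6 \left(\left(I + X\right) I X + X\right) = - 6 \left(I \left(I + X\right) X + X\right) = - 6 \left(I X \left(I + X\right) + X\right) = - 6 \left(X + I X \left(I + X\right)\right) = - 6 X - 6 I X \left(I + X\right)$)
$b{\left(F \right)} = -48 + F$ ($b{\left(F \right)} = F - \left(-6\right) 4 \left(1 + \left(-3\right)^{2} - 12\right) = F - \left(-6\right) 4 \left(1 + 9 - 12\right) = F - \left(-6\right) 4 \left(-2\right) = F - 48 = -48 + F$)
$\left(b{\left(-2 \right)} + 84\right) 129 = \left(\left(-48 - 2\right) + 84\right) 129 = \left(-50 + 84\right) 129 = 34 \cdot 129 = 4386$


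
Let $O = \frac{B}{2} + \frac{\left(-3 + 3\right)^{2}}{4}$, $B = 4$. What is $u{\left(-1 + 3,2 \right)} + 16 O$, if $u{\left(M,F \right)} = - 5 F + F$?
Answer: $24$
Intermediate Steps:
$u{\left(M,F \right)} = - 4 F$
$O = 2$ ($O = \frac{4}{2} + \frac{\left(-3 + 3\right)^{2}}{4} = 4 \cdot \frac{1}{2} + 0^{2} \cdot \frac{1}{4} = 2 + 0 \cdot \frac{1}{4} = 2 + 0 = 2$)
$u{\left(-1 + 3,2 \right)} + 16 O = \left(-4\right) 2 + 16 \cdot 2 = -8 + 32 = 24$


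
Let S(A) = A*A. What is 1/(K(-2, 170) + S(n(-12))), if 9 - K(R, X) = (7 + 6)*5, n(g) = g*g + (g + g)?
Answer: 1/14344 ≈ 6.9716e-5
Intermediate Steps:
n(g) = g² + 2*g
K(R, X) = -56 (K(R, X) = 9 - (7 + 6)*5 = 9 - 13*5 = 9 - 1*65 = 9 - 65 = -56)
S(A) = A²
1/(K(-2, 170) + S(n(-12))) = 1/(-56 + (-12*(2 - 12))²) = 1/(-56 + (-12*(-10))²) = 1/(-56 + 120²) = 1/(-56 + 14400) = 1/14344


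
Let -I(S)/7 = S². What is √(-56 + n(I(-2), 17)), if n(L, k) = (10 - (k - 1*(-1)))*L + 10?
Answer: √178 ≈ 13.342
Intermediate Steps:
I(S) = -7*S²
n(L, k) = 10 + L*(9 - k) (n(L, k) = (10 - (k + 1))*L + 10 = (10 - (1 + k))*L + 10 = (10 + (-1 - k))*L + 10 = (9 - k)*L + 10 = L*(9 - k) + 10 = 10 + L*(9 - k))
√(-56 + n(I(-2), 17)) = √(-56 + (10 + 9*(-7*(-2)²) - 1*(-7*(-2)²)*17)) = √(-56 + (10 + 9*(-7*4) - 1*(-7*4)*17)) = √(-56 + (10 + 9*(-28) - 1*(-28)*17)) = √(-56 + (10 - 252 + 476)) = √(-56 + 234) = √178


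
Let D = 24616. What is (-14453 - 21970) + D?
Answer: -11807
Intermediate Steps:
(-14453 - 21970) + D = (-14453 - 21970) + 24616 = -36423 + 24616 = -11807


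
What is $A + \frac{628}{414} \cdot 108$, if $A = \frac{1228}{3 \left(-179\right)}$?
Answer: $\frac{1995172}{12351} \approx 161.54$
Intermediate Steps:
$A = - \frac{1228}{537}$ ($A = \frac{1228}{-537} = 1228 \left(- \frac{1}{537}\right) = - \frac{1228}{537} \approx -2.2868$)
$A + \frac{628}{414} \cdot 108 = - \frac{1228}{537} + \frac{628}{414} \cdot 108 = - \frac{1228}{537} + 628 \cdot \frac{1}{414} \cdot 108 = - \frac{1228}{537} + \frac{314}{207} \cdot 108 = - \frac{1228}{537} + \frac{3768}{23} = \frac{1995172}{12351}$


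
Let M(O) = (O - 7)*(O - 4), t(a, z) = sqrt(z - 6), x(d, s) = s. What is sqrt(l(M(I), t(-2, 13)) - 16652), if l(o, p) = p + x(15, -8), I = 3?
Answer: sqrt(-16660 + sqrt(7)) ≈ 129.06*I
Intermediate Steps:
t(a, z) = sqrt(-6 + z)
M(O) = (-7 + O)*(-4 + O)
l(o, p) = -8 + p (l(o, p) = p - 8 = -8 + p)
sqrt(l(M(I), t(-2, 13)) - 16652) = sqrt((-8 + sqrt(-6 + 13)) - 16652) = sqrt((-8 + sqrt(7)) - 16652) = sqrt(-16660 + sqrt(7))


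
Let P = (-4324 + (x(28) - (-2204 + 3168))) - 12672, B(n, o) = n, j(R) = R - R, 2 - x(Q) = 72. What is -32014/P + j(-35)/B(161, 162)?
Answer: 16007/9015 ≈ 1.7756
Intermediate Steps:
x(Q) = -70 (x(Q) = 2 - 1*72 = 2 - 72 = -70)
j(R) = 0
P = -18030 (P = (-4324 + (-70 - (-2204 + 3168))) - 12672 = (-4324 + (-70 - 1*964)) - 12672 = (-4324 + (-70 - 964)) - 12672 = (-4324 - 1034) - 12672 = -5358 - 12672 = -18030)
-32014/P + j(-35)/B(161, 162) = -32014/(-18030) + 0/161 = -32014*(-1/18030) + 0*(1/161) = 16007/9015 + 0 = 16007/9015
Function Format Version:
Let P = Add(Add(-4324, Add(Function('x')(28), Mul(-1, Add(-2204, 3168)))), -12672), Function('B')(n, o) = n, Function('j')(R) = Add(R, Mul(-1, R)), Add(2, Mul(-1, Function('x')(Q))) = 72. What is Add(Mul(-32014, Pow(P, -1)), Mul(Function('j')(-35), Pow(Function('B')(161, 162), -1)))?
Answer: Rational(16007, 9015) ≈ 1.7756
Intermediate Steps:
Function('x')(Q) = -70 (Function('x')(Q) = Add(2, Mul(-1, 72)) = Add(2, -72) = -70)
Function('j')(R) = 0
P = -18030 (P = Add(Add(-4324, Add(-70, Mul(-1, Add(-2204, 3168)))), -12672) = Add(Add(-4324, Add(-70, Mul(-1, 964))), -12672) = Add(Add(-4324, Add(-70, -964)), -12672) = Add(Add(-4324, -1034), -12672) = Add(-5358, -12672) = -18030)
Add(Mul(-32014, Pow(P, -1)), Mul(Function('j')(-35), Pow(Function('B')(161, 162), -1))) = Add(Mul(-32014, Pow(-18030, -1)), Mul(0, Pow(161, -1))) = Add(Mul(-32014, Rational(-1, 18030)), Mul(0, Rational(1, 161))) = Add(Rational(16007, 9015), 0) = Rational(16007, 9015)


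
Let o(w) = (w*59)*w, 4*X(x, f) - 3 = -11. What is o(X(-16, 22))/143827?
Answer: 236/143827 ≈ 0.0016409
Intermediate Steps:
X(x, f) = -2 (X(x, f) = ¾ + (¼)*(-11) = ¾ - 11/4 = -2)
o(w) = 59*w² (o(w) = (59*w)*w = 59*w²)
o(X(-16, 22))/143827 = (59*(-2)²)/143827 = (59*4)*(1/143827) = 236*(1/143827) = 236/143827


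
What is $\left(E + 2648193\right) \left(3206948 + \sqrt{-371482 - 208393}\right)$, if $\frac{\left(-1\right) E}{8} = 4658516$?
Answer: $-111024331308380 - 173099675 i \sqrt{23195} \approx -1.1102 \cdot 10^{14} - 2.6363 \cdot 10^{10} i$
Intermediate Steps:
$E = -37268128$ ($E = \left(-8\right) 4658516 = -37268128$)
$\left(E + 2648193\right) \left(3206948 + \sqrt{-371482 - 208393}\right) = \left(-37268128 + 2648193\right) \left(3206948 + \sqrt{-371482 - 208393}\right) = - 34619935 \left(3206948 + \sqrt{-579875}\right) = - 34619935 \left(3206948 + 5 i \sqrt{23195}\right) = -111024331308380 - 173099675 i \sqrt{23195}$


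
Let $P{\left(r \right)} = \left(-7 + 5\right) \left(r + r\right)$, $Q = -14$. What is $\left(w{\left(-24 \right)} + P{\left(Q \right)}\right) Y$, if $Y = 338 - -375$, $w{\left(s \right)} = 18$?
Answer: $52762$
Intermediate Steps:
$P{\left(r \right)} = - 4 r$ ($P{\left(r \right)} = - 2 \cdot 2 r = - 4 r$)
$Y = 713$ ($Y = 338 + 375 = 713$)
$\left(w{\left(-24 \right)} + P{\left(Q \right)}\right) Y = \left(18 - -56\right) 713 = \left(18 + 56\right) 713 = 74 \cdot 713 = 52762$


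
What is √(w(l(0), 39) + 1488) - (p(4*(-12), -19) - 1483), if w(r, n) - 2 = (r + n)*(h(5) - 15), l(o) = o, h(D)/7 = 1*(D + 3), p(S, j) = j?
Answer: 1502 + √3089 ≈ 1557.6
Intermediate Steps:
h(D) = 21 + 7*D (h(D) = 7*(1*(D + 3)) = 7*(1*(3 + D)) = 7*(3 + D) = 21 + 7*D)
w(r, n) = 2 + 41*n + 41*r (w(r, n) = 2 + (r + n)*((21 + 7*5) - 15) = 2 + (n + r)*((21 + 35) - 15) = 2 + (n + r)*(56 - 15) = 2 + (n + r)*41 = 2 + (41*n + 41*r) = 2 + 41*n + 41*r)
√(w(l(0), 39) + 1488) - (p(4*(-12), -19) - 1483) = √((2 + 41*39 + 41*0) + 1488) - (-19 - 1483) = √((2 + 1599 + 0) + 1488) - 1*(-1502) = √(1601 + 1488) + 1502 = √3089 + 1502 = 1502 + √3089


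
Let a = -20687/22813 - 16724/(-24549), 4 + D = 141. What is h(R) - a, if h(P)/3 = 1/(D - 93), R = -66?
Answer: 1034030465/3520228404 ≈ 0.29374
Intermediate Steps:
D = 137 (D = -4 + 141 = 137)
a = -18045793/80005191 (a = -20687*1/22813 - 16724*(-1/24549) = -20687/22813 + 16724/24549 = -18045793/80005191 ≈ -0.22556)
h(P) = 3/44 (h(P) = 3/(137 - 93) = 3/44)
h(R) - a = 3/44 - 1*(-18045793/80005191) = 3/44 + 18045793/80005191 = 1034030465/3520228404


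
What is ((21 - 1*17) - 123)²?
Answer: 14161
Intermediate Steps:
((21 - 1*17) - 123)² = ((21 - 17) - 123)² = (4 - 123)² = (-119)² = 14161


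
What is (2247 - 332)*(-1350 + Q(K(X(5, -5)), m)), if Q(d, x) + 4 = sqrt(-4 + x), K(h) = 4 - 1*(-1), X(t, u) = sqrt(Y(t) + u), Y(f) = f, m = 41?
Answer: -2592910 + 1915*sqrt(37) ≈ -2.5813e+6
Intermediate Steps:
X(t, u) = sqrt(t + u)
K(h) = 5 (K(h) = 4 + 1 = 5)
Q(d, x) = -4 + sqrt(-4 + x)
(2247 - 332)*(-1350 + Q(K(X(5, -5)), m)) = (2247 - 332)*(-1350 + (-4 + sqrt(-4 + 41))) = 1915*(-1350 + (-4 + sqrt(37))) = 1915*(-1354 + sqrt(37)) = -2592910 + 1915*sqrt(37)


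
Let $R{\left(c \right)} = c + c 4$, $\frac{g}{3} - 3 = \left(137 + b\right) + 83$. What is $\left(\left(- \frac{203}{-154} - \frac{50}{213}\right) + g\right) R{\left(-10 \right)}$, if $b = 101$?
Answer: $- \frac{113996725}{2343} \approx -48654.0$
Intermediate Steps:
$g = 972$ ($g = 9 + 3 \left(\left(137 + 101\right) + 83\right) = 9 + 3 \left(238 + 83\right) = 9 + 3 \cdot 321 = 9 + 963 = 972$)
$R{\left(c \right)} = 5 c$ ($R{\left(c \right)} = c + 4 c = 5 c$)
$\left(\left(- \frac{203}{-154} - \frac{50}{213}\right) + g\right) R{\left(-10 \right)} = \left(\left(- \frac{203}{-154} - \frac{50}{213}\right) + 972\right) 5 \left(-10\right) = \left(\left(\left(-203\right) \left(- \frac{1}{154}\right) - \frac{50}{213}\right) + 972\right) \left(-50\right) = \left(\left(\frac{29}{22} - \frac{50}{213}\right) + 972\right) \left(-50\right) = \left(\frac{5077}{4686} + 972\right) \left(-50\right) = \frac{4559869}{4686} \left(-50\right) = - \frac{113996725}{2343}$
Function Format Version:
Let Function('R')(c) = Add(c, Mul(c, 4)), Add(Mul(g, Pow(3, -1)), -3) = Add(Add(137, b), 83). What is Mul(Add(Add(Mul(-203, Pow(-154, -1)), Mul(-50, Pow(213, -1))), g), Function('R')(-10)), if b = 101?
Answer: Rational(-113996725, 2343) ≈ -48654.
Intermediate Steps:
g = 972 (g = Add(9, Mul(3, Add(Add(137, 101), 83))) = Add(9, Mul(3, Add(238, 83))) = Add(9, Mul(3, 321)) = Add(9, 963) = 972)
Function('R')(c) = Mul(5, c) (Function('R')(c) = Add(c, Mul(4, c)) = Mul(5, c))
Mul(Add(Add(Mul(-203, Pow(-154, -1)), Mul(-50, Pow(213, -1))), g), Function('R')(-10)) = Mul(Add(Add(Mul(-203, Pow(-154, -1)), Mul(-50, Pow(213, -1))), 972), Mul(5, -10)) = Mul(Add(Add(Mul(-203, Rational(-1, 154)), Mul(-50, Rational(1, 213))), 972), -50) = Mul(Add(Add(Rational(29, 22), Rational(-50, 213)), 972), -50) = Mul(Add(Rational(5077, 4686), 972), -50) = Mul(Rational(4559869, 4686), -50) = Rational(-113996725, 2343)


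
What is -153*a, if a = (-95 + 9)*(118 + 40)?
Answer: 2078964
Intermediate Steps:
a = -13588 (a = -86*158 = -13588)
-153*a = -153*(-13588) = 2078964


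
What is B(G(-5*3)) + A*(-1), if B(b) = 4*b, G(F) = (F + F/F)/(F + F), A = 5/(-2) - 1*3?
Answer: 221/30 ≈ 7.3667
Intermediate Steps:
A = -11/2 (A = 5*(-1/2) - 3 = -5/2 - 3 = -11/2 ≈ -5.5000)
G(F) = (1 + F)/(2*F) (G(F) = (F + 1)/((2*F)) = (1 + F)*(1/(2*F)) = (1 + F)/(2*F))
B(G(-5*3)) + A*(-1) = 4*((1 - 5*3)/(2*((-5*3)))) - 11/2*(-1) = 4*((1/2)*(1 - 15)/(-15)) + 11/2 = 4*((1/2)*(-1/15)*(-14)) + 11/2 = 4*(7/15) + 11/2 = 28/15 + 11/2 = 221/30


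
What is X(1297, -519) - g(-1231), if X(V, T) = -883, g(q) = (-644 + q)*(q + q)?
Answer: -4617133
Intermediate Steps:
g(q) = 2*q*(-644 + q) (g(q) = (-644 + q)*(2*q) = 2*q*(-644 + q))
X(1297, -519) - g(-1231) = -883 - 2*(-1231)*(-644 - 1231) = -883 - 2*(-1231)*(-1875) = -883 - 1*4616250 = -883 - 4616250 = -4617133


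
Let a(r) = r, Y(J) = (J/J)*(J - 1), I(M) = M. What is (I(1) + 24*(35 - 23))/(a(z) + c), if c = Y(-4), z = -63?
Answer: -17/4 ≈ -4.2500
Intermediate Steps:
Y(J) = -1 + J (Y(J) = 1*(-1 + J) = -1 + J)
c = -5 (c = -1 - 4 = -5)
(I(1) + 24*(35 - 23))/(a(z) + c) = (1 + 24*(35 - 23))/(-63 - 5) = (1 + 24*12)/(-68) = (1 + 288)*(-1/68) = 289*(-1/68) = -17/4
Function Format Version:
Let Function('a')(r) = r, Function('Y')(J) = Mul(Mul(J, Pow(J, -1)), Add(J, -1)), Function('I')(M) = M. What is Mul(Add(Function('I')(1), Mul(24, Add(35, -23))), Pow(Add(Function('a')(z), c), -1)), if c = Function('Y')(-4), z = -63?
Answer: Rational(-17, 4) ≈ -4.2500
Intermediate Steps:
Function('Y')(J) = Add(-1, J) (Function('Y')(J) = Mul(1, Add(-1, J)) = Add(-1, J))
c = -5 (c = Add(-1, -4) = -5)
Mul(Add(Function('I')(1), Mul(24, Add(35, -23))), Pow(Add(Function('a')(z), c), -1)) = Mul(Add(1, Mul(24, Add(35, -23))), Pow(Add(-63, -5), -1)) = Mul(Add(1, Mul(24, 12)), Pow(-68, -1)) = Mul(Add(1, 288), Rational(-1, 68)) = Mul(289, Rational(-1, 68)) = Rational(-17, 4)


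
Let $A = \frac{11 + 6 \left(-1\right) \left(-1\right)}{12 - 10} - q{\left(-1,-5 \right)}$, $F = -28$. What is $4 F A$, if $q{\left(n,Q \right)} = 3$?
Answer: $-616$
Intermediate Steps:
$A = \frac{11}{2}$ ($A = \frac{11 + 6 \left(-1\right) \left(-1\right)}{12 - 10} - 3 = \frac{11 - -6}{2} - 3 = \left(11 + 6\right) \frac{1}{2} - 3 = 17 \cdot \frac{1}{2} - 3 = \frac{17}{2} - 3 = \frac{11}{2} \approx 5.5$)
$4 F A = 4 \left(-28\right) \frac{11}{2} = \left(-112\right) \frac{11}{2} = -616$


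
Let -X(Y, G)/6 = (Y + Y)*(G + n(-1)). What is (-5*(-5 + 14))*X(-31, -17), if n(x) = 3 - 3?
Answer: 284580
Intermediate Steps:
n(x) = 0
X(Y, G) = -12*G*Y (X(Y, G) = -6*(Y + Y)*(G + 0) = -6*2*Y*G = -12*G*Y)
(-5*(-5 + 14))*X(-31, -17) = (-5*(-5 + 14))*(-12*(-17)*(-31)) = -5*9*(-6324) = -45*(-6324) = 284580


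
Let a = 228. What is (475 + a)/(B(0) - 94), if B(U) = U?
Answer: -703/94 ≈ -7.4787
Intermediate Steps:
(475 + a)/(B(0) - 94) = (475 + 228)/(0 - 94) = 703/(-94) = 703*(-1/94) = -703/94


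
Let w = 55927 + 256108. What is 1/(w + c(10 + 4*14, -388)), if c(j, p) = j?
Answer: 1/312101 ≈ 3.2041e-6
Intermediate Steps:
w = 312035
1/(w + c(10 + 4*14, -388)) = 1/(312035 + (10 + 4*14)) = 1/(312035 + (10 + 56)) = 1/(312035 + 66) = 1/312101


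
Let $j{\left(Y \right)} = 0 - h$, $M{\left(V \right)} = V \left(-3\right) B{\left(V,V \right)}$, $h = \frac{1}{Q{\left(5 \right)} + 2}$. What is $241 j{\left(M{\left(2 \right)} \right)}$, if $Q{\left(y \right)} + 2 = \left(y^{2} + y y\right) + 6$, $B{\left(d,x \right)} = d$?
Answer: $- \frac{241}{56} \approx -4.3036$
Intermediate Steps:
$Q{\left(y \right)} = 4 + 2 y^{2}$ ($Q{\left(y \right)} = -2 + \left(\left(y^{2} + y y\right) + 6\right) = -2 + \left(\left(y^{2} + y^{2}\right) + 6\right) = -2 + \left(2 y^{2} + 6\right) = -2 + \left(6 + 2 y^{2}\right) = 4 + 2 y^{2}$)
$h = \frac{1}{56}$ ($h = \frac{1}{\left(4 + 2 \cdot 5^{2}\right) + 2} = \frac{1}{\left(4 + 2 \cdot 25\right) + 2} = \frac{1}{\left(4 + 50\right) + 2} = \frac{1}{54 + 2} = \frac{1}{56} \approx 0.017857$)
$M{\left(V \right)} = - 3 V^{2}$ ($M{\left(V \right)} = V \left(-3\right) V = - 3 V V = - 3 V^{2}$)
$j{\left(Y \right)} = - \frac{1}{56}$ ($j{\left(Y \right)} = 0 - \frac{1}{56} = - \frac{1}{56}$)
$241 j{\left(M{\left(2 \right)} \right)} = 241 \left(- \frac{1}{56}\right) = - \frac{241}{56}$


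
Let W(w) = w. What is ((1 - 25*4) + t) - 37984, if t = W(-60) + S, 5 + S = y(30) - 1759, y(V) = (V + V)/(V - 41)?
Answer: -439037/11 ≈ -39912.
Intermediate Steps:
y(V) = 2*V/(-41 + V) (y(V) = (2*V)/(-41 + V) = 2*V/(-41 + V))
S = -19464/11 (S = -5 + (2*30/(-41 + 30) - 1759) = -5 + (2*30/(-11) - 1759) = -5 + (2*30*(-1/11) - 1759) = -5 + (-60/11 - 1759) = -5 - 19409/11 = -19464/11 ≈ -1769.5)
t = -20124/11 (t = -60 - 19464/11 = -20124/11 ≈ -1829.5)
((1 - 25*4) + t) - 37984 = ((1 - 25*4) - 20124/11) - 37984 = ((1 - 100) - 20124/11) - 37984 = (-99 - 20124/11) - 37984 = -21213/11 - 37984 = -439037/11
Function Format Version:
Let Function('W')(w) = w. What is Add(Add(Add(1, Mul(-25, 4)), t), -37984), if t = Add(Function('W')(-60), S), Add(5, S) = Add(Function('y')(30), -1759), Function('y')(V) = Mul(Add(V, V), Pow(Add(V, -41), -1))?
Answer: Rational(-439037, 11) ≈ -39912.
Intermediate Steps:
Function('y')(V) = Mul(2, V, Pow(Add(-41, V), -1)) (Function('y')(V) = Mul(Mul(2, V), Pow(Add(-41, V), -1)) = Mul(2, V, Pow(Add(-41, V), -1)))
S = Rational(-19464, 11) (S = Add(-5, Add(Mul(2, 30, Pow(Add(-41, 30), -1)), -1759)) = Add(-5, Add(Mul(2, 30, Pow(-11, -1)), -1759)) = Add(-5, Add(Mul(2, 30, Rational(-1, 11)), -1759)) = Add(-5, Add(Rational(-60, 11), -1759)) = Add(-5, Rational(-19409, 11)) = Rational(-19464, 11) ≈ -1769.5)
t = Rational(-20124, 11) (t = Add(-60, Rational(-19464, 11)) = Rational(-20124, 11) ≈ -1829.5)
Add(Add(Add(1, Mul(-25, 4)), t), -37984) = Add(Add(Add(1, Mul(-25, 4)), Rational(-20124, 11)), -37984) = Add(Add(Add(1, -100), Rational(-20124, 11)), -37984) = Add(Add(-99, Rational(-20124, 11)), -37984) = Add(Rational(-21213, 11), -37984) = Rational(-439037, 11)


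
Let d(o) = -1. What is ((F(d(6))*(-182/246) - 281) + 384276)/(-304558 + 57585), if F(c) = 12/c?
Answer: -15744159/10125893 ≈ -1.5548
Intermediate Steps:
((F(d(6))*(-182/246) - 281) + 384276)/(-304558 + 57585) = (((12/(-1))*(-182/246) - 281) + 384276)/(-304558 + 57585) = (((12*(-1))*(-182*1/246) - 281) + 384276)/(-246973) = ((-12*(-91/123) - 281) + 384276)*(-1/246973) = ((364/41 - 281) + 384276)*(-1/246973) = (-11157/41 + 384276)*(-1/246973) = (15744159/41)*(-1/246973) = -15744159/10125893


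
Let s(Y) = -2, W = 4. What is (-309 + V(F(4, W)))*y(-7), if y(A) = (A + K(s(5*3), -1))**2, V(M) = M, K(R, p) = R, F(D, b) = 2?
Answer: -24867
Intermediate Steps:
y(A) = (-2 + A)**2 (y(A) = (A - 2)**2 = (-2 + A)**2)
(-309 + V(F(4, W)))*y(-7) = (-309 + 2)*(-2 - 7)**2 = -307*(-9)**2 = -307*81 = -24867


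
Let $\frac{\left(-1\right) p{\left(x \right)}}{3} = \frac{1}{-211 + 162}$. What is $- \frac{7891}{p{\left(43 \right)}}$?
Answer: $- \frac{386659}{3} \approx -1.2889 \cdot 10^{5}$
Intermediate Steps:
$p{\left(x \right)} = \frac{3}{49}$ ($p{\left(x \right)} = - \frac{3}{-211 + 162} = - \frac{3}{-49} = \left(-3\right) \left(- \frac{1}{49}\right) = \frac{3}{49}$)
$- \frac{7891}{p{\left(43 \right)}} = - \frac{7891}{\frac{3}{49}} = \left(-7891\right) \frac{49}{3} = - \frac{386659}{3}$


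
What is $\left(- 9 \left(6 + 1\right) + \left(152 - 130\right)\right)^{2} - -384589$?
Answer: $386270$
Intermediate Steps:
$\left(- 9 \left(6 + 1\right) + \left(152 - 130\right)\right)^{2} - -384589 = \left(\left(-9\right) 7 + \left(152 - 130\right)\right)^{2} + 384589 = \left(-63 + 22\right)^{2} + 384589 = \left(-41\right)^{2} + 384589 = 1681 + 384589 = 386270$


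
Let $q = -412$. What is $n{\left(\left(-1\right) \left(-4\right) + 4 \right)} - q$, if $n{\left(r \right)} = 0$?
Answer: $412$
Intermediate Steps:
$n{\left(\left(-1\right) \left(-4\right) + 4 \right)} - q = 0 - -412 = 0 + 412 = 412$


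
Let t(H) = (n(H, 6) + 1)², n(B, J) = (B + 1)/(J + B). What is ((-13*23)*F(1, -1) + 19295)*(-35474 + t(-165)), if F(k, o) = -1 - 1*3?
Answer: -18374563807715/25281 ≈ -7.2681e+8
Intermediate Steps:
F(k, o) = -4 (F(k, o) = -1 - 3 = -4)
n(B, J) = (1 + B)/(B + J)
t(H) = (1 + (1 + H)/(6 + H))² (t(H) = ((1 + H)/(H + 6) + 1)² = ((1 + H)/(6 + H) + 1)² = (1 + (1 + H)/(6 + H))²)
((-13*23)*F(1, -1) + 19295)*(-35474 + t(-165)) = (-13*23*(-4) + 19295)*(-35474 + (7 + 2*(-165))²/(6 - 165)²) = (-299*(-4) + 19295)*(-35474 + (7 - 330)²/(-159)²) = (1196 + 19295)*(-35474 + (1/25281)*(-323)²) = 20491*(-35474 + (1/25281)*104329) = 20491*(-35474 + 104329/25281) = 20491*(-896713865/25281) = -18374563807715/25281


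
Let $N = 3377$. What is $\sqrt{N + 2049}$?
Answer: $\sqrt{5426} \approx 73.661$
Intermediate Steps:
$\sqrt{N + 2049} = \sqrt{3377 + 2049} = \sqrt{5426}$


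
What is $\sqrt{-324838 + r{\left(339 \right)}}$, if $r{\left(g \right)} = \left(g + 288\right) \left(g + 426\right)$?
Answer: $\sqrt{154817} \approx 393.47$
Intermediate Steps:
$r{\left(g \right)} = \left(288 + g\right) \left(426 + g\right)$
$\sqrt{-324838 + r{\left(339 \right)}} = \sqrt{-324838 + \left(122688 + 339^{2} + 714 \cdot 339\right)} = \sqrt{-324838 + \left(122688 + 114921 + 242046\right)} = \sqrt{-324838 + 479655} = \sqrt{154817}$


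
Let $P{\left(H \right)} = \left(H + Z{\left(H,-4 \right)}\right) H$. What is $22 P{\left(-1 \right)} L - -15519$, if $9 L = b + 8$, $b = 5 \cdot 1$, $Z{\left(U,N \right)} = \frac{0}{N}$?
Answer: $\frac{139957}{9} \approx 15551.0$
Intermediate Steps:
$Z{\left(U,N \right)} = 0$
$b = 5$
$P{\left(H \right)} = H^{2}$ ($P{\left(H \right)} = \left(H + 0\right) H = H H = H^{2}$)
$L = \frac{13}{9}$ ($L = \frac{5 + 8}{9} = \frac{1}{9} \cdot 13 = \frac{13}{9} \approx 1.4444$)
$22 P{\left(-1 \right)} L - -15519 = 22 \left(-1\right)^{2} \cdot \frac{13}{9} - -15519 = 22 \cdot 1 \cdot \frac{13}{9} + 15519 = 22 \cdot \frac{13}{9} + 15519 = \frac{286}{9} + 15519 = \frac{139957}{9}$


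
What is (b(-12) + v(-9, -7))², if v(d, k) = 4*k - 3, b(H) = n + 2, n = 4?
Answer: 625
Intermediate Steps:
b(H) = 6 (b(H) = 4 + 2 = 6)
v(d, k) = -3 + 4*k
(b(-12) + v(-9, -7))² = (6 + (-3 + 4*(-7)))² = (6 + (-3 - 28))² = (6 - 31)² = (-25)² = 625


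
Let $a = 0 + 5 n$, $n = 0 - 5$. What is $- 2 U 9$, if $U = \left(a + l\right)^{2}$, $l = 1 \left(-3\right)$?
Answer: $-14112$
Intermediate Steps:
$n = -5$ ($n = 0 - 5 = -5$)
$l = -3$
$a = -25$ ($a = 0 + 5 \left(-5\right) = 0 - 25 = -25$)
$U = 784$ ($U = \left(-25 - 3\right)^{2} = \left(-28\right)^{2} = 784$)
$- 2 U 9 = \left(-2\right) 784 \cdot 9 = \left(-1568\right) 9 = -14112$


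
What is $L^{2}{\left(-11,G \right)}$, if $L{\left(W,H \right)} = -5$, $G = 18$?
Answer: $25$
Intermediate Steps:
$L^{2}{\left(-11,G \right)} = \left(-5\right)^{2} = 25$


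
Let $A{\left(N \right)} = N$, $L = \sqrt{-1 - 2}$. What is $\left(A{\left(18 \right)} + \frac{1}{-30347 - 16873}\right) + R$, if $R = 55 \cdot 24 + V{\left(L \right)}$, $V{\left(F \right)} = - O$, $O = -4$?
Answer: $\frac{63369239}{47220} \approx 1342.0$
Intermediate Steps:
$L = i \sqrt{3}$ ($L = \sqrt{-3} = i \sqrt{3} \approx 1.732 i$)
$V{\left(F \right)} = 4$ ($V{\left(F \right)} = \left(-1\right) \left(-4\right) = 4$)
$R = 1324$ ($R = 55 \cdot 24 + 4 = 1320 + 4 = 1324$)
$\left(A{\left(18 \right)} + \frac{1}{-30347 - 16873}\right) + R = \left(18 + \frac{1}{-30347 - 16873}\right) + 1324 = \left(18 + \frac{1}{-47220}\right) + 1324 = \left(18 - \frac{1}{47220}\right) + 1324 = \frac{849959}{47220} + 1324 = \frac{63369239}{47220}$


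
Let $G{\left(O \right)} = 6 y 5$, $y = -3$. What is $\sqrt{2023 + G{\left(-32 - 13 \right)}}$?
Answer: $\sqrt{1933} \approx 43.966$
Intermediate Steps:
$G{\left(O \right)} = -90$ ($G{\left(O \right)} = 6 \left(-3\right) 5 = \left(-18\right) 5 = -90$)
$\sqrt{2023 + G{\left(-32 - 13 \right)}} = \sqrt{2023 - 90} = \sqrt{1933}$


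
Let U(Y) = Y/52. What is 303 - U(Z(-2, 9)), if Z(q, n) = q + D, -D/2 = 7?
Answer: 3943/13 ≈ 303.31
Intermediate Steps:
D = -14 (D = -2*7 = -14)
Z(q, n) = -14 + q (Z(q, n) = q - 14 = -14 + q)
U(Y) = Y/52 (U(Y) = Y*(1/52) = Y/52)
303 - U(Z(-2, 9)) = 303 - (-14 - 2)/52 = 303 - (-16)/52 = 303 - 1*(-4/13) = 303 + 4/13 = 3943/13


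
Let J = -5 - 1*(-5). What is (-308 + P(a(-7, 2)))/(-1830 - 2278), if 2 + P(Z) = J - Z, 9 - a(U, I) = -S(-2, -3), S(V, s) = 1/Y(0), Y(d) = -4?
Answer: 1275/16432 ≈ 0.077592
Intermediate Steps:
S(V, s) = -¼ (S(V, s) = 1/(-4) = -¼)
J = 0 (J = -5 + 5 = 0)
a(U, I) = 35/4 (a(U, I) = 9 - (-1)*(-1)/4 = 9 - 1*¼ = 9 - ¼ = 35/4)
P(Z) = -2 - Z (P(Z) = -2 + (0 - Z) = -2 - Z)
(-308 + P(a(-7, 2)))/(-1830 - 2278) = (-308 + (-2 - 1*35/4))/(-1830 - 2278) = (-308 + (-2 - 35/4))/(-4108) = (-308 - 43/4)*(-1/4108) = -1275/4*(-1/4108) = 1275/16432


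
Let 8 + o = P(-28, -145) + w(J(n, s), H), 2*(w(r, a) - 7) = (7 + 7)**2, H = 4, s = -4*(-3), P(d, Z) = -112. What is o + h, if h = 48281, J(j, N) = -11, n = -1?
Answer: 48266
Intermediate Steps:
s = 12
w(r, a) = 105 (w(r, a) = 7 + (7 + 7)**2/2 = 7 + (1/2)*14**2 = 7 + (1/2)*196 = 7 + 98 = 105)
o = -15 (o = -8 + (-112 + 105) = -8 - 7 = -15)
o + h = -15 + 48281 = 48266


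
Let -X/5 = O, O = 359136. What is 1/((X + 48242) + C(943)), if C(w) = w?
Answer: -1/1746495 ≈ -5.7258e-7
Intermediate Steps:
X = -1795680 (X = -5*359136 = -1795680)
1/((X + 48242) + C(943)) = 1/((-1795680 + 48242) + 943) = 1/(-1747438 + 943) = 1/(-1746495) = -1/1746495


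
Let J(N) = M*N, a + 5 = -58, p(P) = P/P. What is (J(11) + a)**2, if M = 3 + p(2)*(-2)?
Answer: 2704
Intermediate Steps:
p(P) = 1
a = -63 (a = -5 - 58 = -63)
M = 1 (M = 3 + 1*(-2) = 3 - 2 = 1)
J(N) = N (J(N) = 1*N = N)
(J(11) + a)**2 = (11 - 63)**2 = (-52)**2 = 2704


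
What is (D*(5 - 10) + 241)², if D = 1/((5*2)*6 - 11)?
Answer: 139334416/2401 ≈ 58032.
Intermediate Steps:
D = 1/49 (D = 1/(10*6 - 11) = 1/(60 - 11) = 1/49 ≈ 0.020408)
(D*(5 - 10) + 241)² = ((5 - 10)/49 + 241)² = ((1/49)*(-5) + 241)² = (-5/49 + 241)² = (11804/49)² = 139334416/2401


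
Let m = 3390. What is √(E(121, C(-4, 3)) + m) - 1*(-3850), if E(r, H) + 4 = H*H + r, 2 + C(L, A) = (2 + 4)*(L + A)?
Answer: 3850 + √3571 ≈ 3909.8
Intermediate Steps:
C(L, A) = -2 + 6*A + 6*L (C(L, A) = -2 + (2 + 4)*(L + A) = -2 + 6*(A + L) = -2 + (6*A + 6*L) = -2 + 6*A + 6*L)
E(r, H) = -4 + r + H² (E(r, H) = -4 + (H*H + r) = -4 + (H² + r) = -4 + (r + H²) = -4 + r + H²)
√(E(121, C(-4, 3)) + m) - 1*(-3850) = √((-4 + 121 + (-2 + 6*3 + 6*(-4))²) + 3390) - 1*(-3850) = √((-4 + 121 + (-2 + 18 - 24)²) + 3390) + 3850 = √((-4 + 121 + (-8)²) + 3390) + 3850 = √((-4 + 121 + 64) + 3390) + 3850 = √(181 + 3390) + 3850 = √3571 + 3850 = 3850 + √3571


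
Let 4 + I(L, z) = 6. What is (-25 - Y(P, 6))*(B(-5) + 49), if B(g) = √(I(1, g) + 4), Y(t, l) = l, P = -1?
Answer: -1519 - 31*√6 ≈ -1594.9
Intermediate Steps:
I(L, z) = 2 (I(L, z) = -4 + 6 = 2)
B(g) = √6 (B(g) = √(2 + 4) = √6)
(-25 - Y(P, 6))*(B(-5) + 49) = (-25 - 1*6)*(√6 + 49) = (-25 - 6)*(49 + √6) = -31*(49 + √6) = -1519 - 31*√6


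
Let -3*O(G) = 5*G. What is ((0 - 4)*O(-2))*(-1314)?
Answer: 17520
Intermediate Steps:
O(G) = -5*G/3
((0 - 4)*O(-2))*(-1314) = ((0 - 4)*(-5/3*(-2)))*(-1314) = -4*10/3*(-1314) = -40/3*(-1314) = 17520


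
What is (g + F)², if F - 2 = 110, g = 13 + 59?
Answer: 33856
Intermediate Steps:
g = 72
F = 112 (F = 2 + 110 = 112)
(g + F)² = (72 + 112)² = 184² = 33856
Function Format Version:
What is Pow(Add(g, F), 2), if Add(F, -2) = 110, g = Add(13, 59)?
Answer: 33856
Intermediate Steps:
g = 72
F = 112 (F = Add(2, 110) = 112)
Pow(Add(g, F), 2) = Pow(Add(72, 112), 2) = Pow(184, 2) = 33856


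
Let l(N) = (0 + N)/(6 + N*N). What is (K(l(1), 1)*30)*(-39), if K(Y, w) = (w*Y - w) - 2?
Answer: 23400/7 ≈ 3342.9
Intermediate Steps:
l(N) = N/(6 + N²)
K(Y, w) = -2 - w + Y*w (K(Y, w) = (Y*w - w) - 2 = (-w + Y*w) - 2 = -2 - w + Y*w)
(K(l(1), 1)*30)*(-39) = ((-2 - 1*1 + (1/(6 + 1²))*1)*30)*(-39) = ((-2 - 1 + (1/(6 + 1))*1)*30)*(-39) = ((-2 - 1 + (1/7)*1)*30)*(-39) = ((-2 - 1 + (1*(⅐))*1)*30)*(-39) = ((-2 - 1 + (⅐)*1)*30)*(-39) = ((-2 - 1 + ⅐)*30)*(-39) = -20/7*30*(-39) = -600/7*(-39) = 23400/7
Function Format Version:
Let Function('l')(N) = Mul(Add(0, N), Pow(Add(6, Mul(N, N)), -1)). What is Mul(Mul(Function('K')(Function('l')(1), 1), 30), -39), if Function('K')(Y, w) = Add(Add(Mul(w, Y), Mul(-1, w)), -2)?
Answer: Rational(23400, 7) ≈ 3342.9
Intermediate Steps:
Function('l')(N) = Mul(N, Pow(Add(6, Pow(N, 2)), -1))
Function('K')(Y, w) = Add(-2, Mul(-1, w), Mul(Y, w)) (Function('K')(Y, w) = Add(Add(Mul(Y, w), Mul(-1, w)), -2) = Add(Add(Mul(-1, w), Mul(Y, w)), -2) = Add(-2, Mul(-1, w), Mul(Y, w)))
Mul(Mul(Function('K')(Function('l')(1), 1), 30), -39) = Mul(Mul(Add(-2, Mul(-1, 1), Mul(Mul(1, Pow(Add(6, Pow(1, 2)), -1)), 1)), 30), -39) = Mul(Mul(Add(-2, -1, Mul(Mul(1, Pow(Add(6, 1), -1)), 1)), 30), -39) = Mul(Mul(Add(-2, -1, Mul(Mul(1, Pow(7, -1)), 1)), 30), -39) = Mul(Mul(Add(-2, -1, Mul(Mul(1, Rational(1, 7)), 1)), 30), -39) = Mul(Mul(Add(-2, -1, Mul(Rational(1, 7), 1)), 30), -39) = Mul(Mul(Add(-2, -1, Rational(1, 7)), 30), -39) = Mul(Mul(Rational(-20, 7), 30), -39) = Mul(Rational(-600, 7), -39) = Rational(23400, 7)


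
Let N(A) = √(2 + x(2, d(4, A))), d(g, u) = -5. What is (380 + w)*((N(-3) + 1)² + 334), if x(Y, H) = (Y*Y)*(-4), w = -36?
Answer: 110424 + 688*I*√14 ≈ 1.1042e+5 + 2574.3*I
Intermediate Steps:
x(Y, H) = -4*Y² (x(Y, H) = Y²*(-4) = -4*Y²)
N(A) = I*√14 (N(A) = √(2 - 4*2²) = √(2 - 4*4) = √(2 - 16) = √(-14) = I*√14)
(380 + w)*((N(-3) + 1)² + 334) = (380 - 36)*((I*√14 + 1)² + 334) = 344*((1 + I*√14)² + 334) = 344*(334 + (1 + I*√14)²) = 114896 + 344*(1 + I*√14)²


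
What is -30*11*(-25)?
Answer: 8250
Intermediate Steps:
-30*11*(-25) = -330*(-25) = 8250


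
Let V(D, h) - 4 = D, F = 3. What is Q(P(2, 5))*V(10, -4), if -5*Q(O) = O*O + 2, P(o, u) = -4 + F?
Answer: -42/5 ≈ -8.4000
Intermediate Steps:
V(D, h) = 4 + D
P(o, u) = -1 (P(o, u) = -4 + 3 = -1)
Q(O) = -⅖ - O²/5 (Q(O) = -(O*O + 2)/5 = -(O² + 2)/5 = -(2 + O²)/5 = -⅖ - O²/5)
Q(P(2, 5))*V(10, -4) = (-⅖ - ⅕*(-1)²)*(4 + 10) = (-⅖ - ⅕*1)*14 = (-⅖ - ⅕)*14 = -⅗*14 = -42/5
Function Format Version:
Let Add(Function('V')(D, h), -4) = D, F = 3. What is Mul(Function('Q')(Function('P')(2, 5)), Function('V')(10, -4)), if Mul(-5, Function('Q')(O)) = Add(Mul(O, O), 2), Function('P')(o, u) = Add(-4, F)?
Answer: Rational(-42, 5) ≈ -8.4000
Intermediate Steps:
Function('V')(D, h) = Add(4, D)
Function('P')(o, u) = -1 (Function('P')(o, u) = Add(-4, 3) = -1)
Function('Q')(O) = Add(Rational(-2, 5), Mul(Rational(-1, 5), Pow(O, 2))) (Function('Q')(O) = Mul(Rational(-1, 5), Add(Mul(O, O), 2)) = Mul(Rational(-1, 5), Add(Pow(O, 2), 2)) = Mul(Rational(-1, 5), Add(2, Pow(O, 2))) = Add(Rational(-2, 5), Mul(Rational(-1, 5), Pow(O, 2))))
Mul(Function('Q')(Function('P')(2, 5)), Function('V')(10, -4)) = Mul(Add(Rational(-2, 5), Mul(Rational(-1, 5), Pow(-1, 2))), Add(4, 10)) = Mul(Add(Rational(-2, 5), Mul(Rational(-1, 5), 1)), 14) = Mul(Add(Rational(-2, 5), Rational(-1, 5)), 14) = Mul(Rational(-3, 5), 14) = Rational(-42, 5)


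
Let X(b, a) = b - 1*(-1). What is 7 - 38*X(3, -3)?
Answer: -145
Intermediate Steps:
X(b, a) = 1 + b (X(b, a) = b + 1 = 1 + b)
7 - 38*X(3, -3) = 7 - 38*(1 + 3) = 7 - 38*4 = 7 - 152 = -145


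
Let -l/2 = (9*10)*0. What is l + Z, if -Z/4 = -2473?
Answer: 9892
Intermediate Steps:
Z = 9892 (Z = -4*(-2473) = 9892)
l = 0 (l = -2*9*10*0 = -180*0 = -2*0 = 0)
l + Z = 0 + 9892 = 9892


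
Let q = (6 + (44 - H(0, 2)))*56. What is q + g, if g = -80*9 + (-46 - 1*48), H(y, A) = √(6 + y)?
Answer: 1986 - 56*√6 ≈ 1848.8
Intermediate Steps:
g = -814 (g = -720 + (-46 - 48) = -720 - 94 = -814)
q = 2800 - 56*√6 (q = (6 + (44 - √(6 + 0)))*56 = (6 + (44 - √6))*56 = (50 - √6)*56 = 2800 - 56*√6 ≈ 2662.8)
q + g = (2800 - 56*√6) - 814 = 1986 - 56*√6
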